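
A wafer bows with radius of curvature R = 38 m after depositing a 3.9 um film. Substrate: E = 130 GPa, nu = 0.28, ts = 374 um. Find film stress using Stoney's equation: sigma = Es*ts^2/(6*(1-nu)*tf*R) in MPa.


Step 1: Compute numerator: Es * ts^2 = 130 * 374^2 = 18183880 (GPa*um^2)
Step 2: Compute denominator (R in um): 6*(1-nu)*tf*R = 6*0.72*3.9*38e6 = 640224000.0 (um^2)
Step 3: sigma (GPa) = 18183880 / 640224000.0 = 2.8402e-02 GPa
Step 4: Convert to MPa (x1000): sigma = 28.4 MPa


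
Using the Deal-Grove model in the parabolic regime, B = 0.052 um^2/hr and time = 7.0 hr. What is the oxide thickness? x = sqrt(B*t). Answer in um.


Step 1: Compute B*t = 0.052 * 7.0 = 0.364
Step 2: x = sqrt(0.364)
x = 0.603 um


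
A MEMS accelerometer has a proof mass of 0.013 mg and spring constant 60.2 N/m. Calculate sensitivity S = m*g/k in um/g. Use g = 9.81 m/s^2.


Step 1: Convert mass: m = 0.013 mg = 1.30e-08 kg
Step 2: S = m * g / k = 1.30e-08 * 9.81 / 60.2
Step 3: S = 2.12e-09 m/g
Step 4: Convert to um/g: S = 0.002 um/g


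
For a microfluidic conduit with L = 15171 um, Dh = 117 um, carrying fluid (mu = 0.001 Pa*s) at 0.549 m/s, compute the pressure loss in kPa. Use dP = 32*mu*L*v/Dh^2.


Step 1: Convert to SI: L = 15171e-6 m, Dh = 117e-6 m
Step 2: dP = 32 * 0.001 * 15171e-6 * 0.549 / (117e-6)^2
Step 3: dP = 19469.95 Pa
Step 4: Convert to kPa: dP = 19.47 kPa


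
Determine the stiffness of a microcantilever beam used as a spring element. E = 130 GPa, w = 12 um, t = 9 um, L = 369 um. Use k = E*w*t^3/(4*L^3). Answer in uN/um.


Step 1: Convert E to consistent units (1 GPa = 1000 uN/um^2).
E = 130 GPa = 130000 uN/um^2
Step 2: Compute t^3 = 9^3 = 729
Step 3: Compute L^3 = 369^3 = 50243409
Step 4: k = 130000 * 12 * 729 / (4 * 50243409)
k = 5.6587 uN/um


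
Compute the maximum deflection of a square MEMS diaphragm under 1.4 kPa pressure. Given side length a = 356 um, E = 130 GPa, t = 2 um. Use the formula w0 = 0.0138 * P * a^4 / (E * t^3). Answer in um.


Step 1: Convert pressure to compatible units (E is in GPa, so P in GPa).
P = 1.4 kPa = 1.4e-6 GPa
Step 2: Compute numerator: 0.0138 * P * a^4.
a^4 = 356^4 = 16062013696
numerator = 0.0138 * 1.4e-6 * 16062013696 = 3.10318e+02
Step 3: Compute denominator: E * t^3 = 130 * 2^3 = 1040
Step 4: w0 = numerator / denominator = 3.10318e+02 / 1040 = 0.2984 um


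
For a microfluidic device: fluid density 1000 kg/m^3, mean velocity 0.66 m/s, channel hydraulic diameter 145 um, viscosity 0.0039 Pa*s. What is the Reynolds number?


Step 1: Convert Dh to meters: Dh = 145e-6 m
Step 2: Re = rho * v * Dh / mu
Re = 1000 * 0.66 * 145e-6 / 0.0039
Re = 24.538


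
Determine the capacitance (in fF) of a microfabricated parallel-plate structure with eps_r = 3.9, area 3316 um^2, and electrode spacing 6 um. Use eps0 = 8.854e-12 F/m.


Step 1: Convert area to m^2: A = 3316e-12 m^2
Step 2: Convert gap to m: d = 6e-6 m
Step 3: C = eps0 * eps_r * A / d
C = 8.854e-12 * 3.9 * 3316e-12 / 6e-6
Step 4: Convert to fF (multiply by 1e15).
C = 19.08 fF


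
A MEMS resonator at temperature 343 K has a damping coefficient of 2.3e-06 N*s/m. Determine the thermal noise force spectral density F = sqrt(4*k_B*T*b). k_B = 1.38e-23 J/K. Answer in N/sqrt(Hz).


Step 1: Compute 4 * k_B * T * b
= 4 * 1.38e-23 * 343 * 2.3e-06
= 4.3547e-26 N^2/Hz
Step 2: F_noise = sqrt(4.3547e-26)
F_noise = 2.09e-13 N/sqrt(Hz)


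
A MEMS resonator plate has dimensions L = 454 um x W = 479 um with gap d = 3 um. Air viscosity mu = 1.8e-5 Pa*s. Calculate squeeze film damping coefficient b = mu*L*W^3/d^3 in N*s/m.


Step 1: Convert to SI.
L = 454e-6 m, W = 479e-6 m, d = 3e-6 m
Step 2: W^3 = (479e-6)^3 = 1.10e-10 m^3
Step 3: d^3 = (3e-6)^3 = 2.70e-17 m^3
Step 4: b = 1.8e-5 * 454e-6 * 1.10e-10 / 2.70e-17
b = 3.33e-02 N*s/m


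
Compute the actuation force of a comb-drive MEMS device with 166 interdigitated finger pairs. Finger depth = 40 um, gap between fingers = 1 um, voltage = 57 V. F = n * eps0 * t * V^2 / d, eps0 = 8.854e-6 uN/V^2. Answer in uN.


Step 1: Parameters: n=166, eps0=8.854e-6 uN/V^2, t=40 um, V=57 V, d=1 um
Step 2: V^2 = 3249
Step 3: F = 166 * 8.854e-6 * 40 * 3249 / 1
F = 191.011 uN


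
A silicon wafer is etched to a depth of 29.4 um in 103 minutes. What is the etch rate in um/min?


Step 1: Etch rate = depth / time
Step 2: rate = 29.4 / 103
rate = 0.285 um/min


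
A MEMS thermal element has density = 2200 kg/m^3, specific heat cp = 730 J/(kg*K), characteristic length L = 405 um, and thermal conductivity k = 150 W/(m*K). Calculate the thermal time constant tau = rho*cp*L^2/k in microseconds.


Step 1: Convert L to m: L = 405e-6 m
Step 2: L^2 = (405e-6)^2 = 1.64025e-07 m^2
Step 3: tau = 2200 * 730 * 1.64025e-07 / 150 = 1.756161e-03 s
Step 4: Convert to microseconds (multiply by 1e6).
tau = 1756.161 us


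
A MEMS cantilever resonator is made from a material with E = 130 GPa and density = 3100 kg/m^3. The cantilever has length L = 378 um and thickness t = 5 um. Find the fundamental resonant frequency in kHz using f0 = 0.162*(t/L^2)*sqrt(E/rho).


Step 1: Convert units to SI.
t_SI = 5e-6 m, L_SI = 378e-6 m
Step 2: Calculate sqrt(E/rho).
sqrt(130e9 / 3100) = 6475.76 m/s
Step 3: Compute f0.
f0 = 0.162 * 5e-6 / (378e-6)^2 * 6475.76 = 36710.7 Hz = 36.71 kHz


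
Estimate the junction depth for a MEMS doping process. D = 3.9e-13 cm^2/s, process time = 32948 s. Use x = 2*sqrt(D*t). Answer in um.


Step 1: Compute D*t = 3.9e-13 * 32948 = 1.284972e-08 cm^2
Step 2: sqrt(D*t) = 1.13357e-04 cm
Step 3: x = 2 * 1.13357e-04 cm = 2.26714e-04 cm
Step 4: Convert to um (1 cm = 1e4 um): x = 2.267 um


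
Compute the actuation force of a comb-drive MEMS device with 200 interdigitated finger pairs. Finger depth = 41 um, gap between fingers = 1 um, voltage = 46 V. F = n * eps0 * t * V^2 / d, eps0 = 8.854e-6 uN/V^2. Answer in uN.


Step 1: Parameters: n=200, eps0=8.854e-6 uN/V^2, t=41 um, V=46 V, d=1 um
Step 2: V^2 = 2116
Step 3: F = 200 * 8.854e-6 * 41 * 2116 / 1
F = 153.628 uN


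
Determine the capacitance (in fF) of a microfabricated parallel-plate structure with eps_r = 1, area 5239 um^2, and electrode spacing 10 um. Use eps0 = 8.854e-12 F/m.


Step 1: Convert area to m^2: A = 5239e-12 m^2
Step 2: Convert gap to m: d = 10e-6 m
Step 3: C = eps0 * eps_r * A / d
C = 8.854e-12 * 1 * 5239e-12 / 10e-6
Step 4: Convert to fF (multiply by 1e15).
C = 4.64 fF


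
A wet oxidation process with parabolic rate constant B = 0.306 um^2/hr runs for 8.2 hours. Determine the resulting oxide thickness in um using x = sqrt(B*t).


Step 1: Compute B*t = 0.306 * 8.2 = 2.5092
Step 2: x = sqrt(2.5092)
x = 1.584 um


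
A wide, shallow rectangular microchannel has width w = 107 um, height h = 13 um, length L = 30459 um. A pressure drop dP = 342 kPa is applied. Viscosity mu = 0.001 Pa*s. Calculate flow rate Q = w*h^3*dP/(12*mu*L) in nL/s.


Step 1: Convert all dimensions to SI (meters).
w = 107e-6 m, h = 13e-6 m, L = 30459e-6 m, dP = 342e3 Pa
Step 2: Q = w * h^3 * dP / (12 * mu * L)
Q = 107e-6 * (13e-6)^3 * 342e3 / (12 * 0.001 * 30459e-6) = 2.199597e-10 m^3/s
Step 3: Convert Q from m^3/s to nL/s (1 m^3 = 1e12 nL, so multiply by 1e12).
Q = 219.96 nL/s


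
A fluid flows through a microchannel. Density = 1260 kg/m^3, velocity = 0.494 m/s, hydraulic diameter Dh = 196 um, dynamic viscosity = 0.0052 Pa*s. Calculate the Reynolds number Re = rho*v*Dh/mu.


Step 1: Convert Dh to meters: Dh = 196e-6 m
Step 2: Re = rho * v * Dh / mu
Re = 1260 * 0.494 * 196e-6 / 0.0052
Re = 23.461


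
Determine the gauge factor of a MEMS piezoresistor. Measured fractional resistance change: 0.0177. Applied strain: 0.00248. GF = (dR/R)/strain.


Step 1: Identify values.
dR/R = 0.0177, strain = 0.00248
Step 2: GF = (dR/R) / strain = 0.0177 / 0.00248
GF = 7.1


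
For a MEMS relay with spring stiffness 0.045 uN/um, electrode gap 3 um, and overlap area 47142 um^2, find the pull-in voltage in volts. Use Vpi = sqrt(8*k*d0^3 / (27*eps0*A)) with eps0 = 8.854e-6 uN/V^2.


Step 1: Compute numerator: 8 * k * d0^3 = 8 * 0.045 * 3^3 = 9.72
Step 2: Compute denominator: 27 * eps0 * A = 27 * 8.854e-6 * 47142 = 11.269672
Step 3: Vpi = sqrt(9.72 / 11.269672)
Vpi = 0.93 V


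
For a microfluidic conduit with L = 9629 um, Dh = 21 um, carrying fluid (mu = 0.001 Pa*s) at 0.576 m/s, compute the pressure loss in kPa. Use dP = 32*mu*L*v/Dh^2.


Step 1: Convert to SI: L = 9629e-6 m, Dh = 21e-6 m
Step 2: dP = 32 * 0.001 * 9629e-6 * 0.576 / (21e-6)^2
Step 3: dP = 402452.90 Pa
Step 4: Convert to kPa: dP = 402.45 kPa


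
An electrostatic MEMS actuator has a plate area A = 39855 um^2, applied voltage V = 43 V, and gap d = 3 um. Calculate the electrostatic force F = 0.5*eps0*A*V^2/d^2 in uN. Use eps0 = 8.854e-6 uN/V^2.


Step 1: Identify parameters.
eps0 = 8.854e-6 uN/V^2, A = 39855 um^2, V = 43 V, d = 3 um
Step 2: Compute V^2 = 43^2 = 1849
Step 3: Compute d^2 = 3^2 = 9
Step 4: F = 0.5 * 8.854e-6 * 39855 * 1849 / 9
F = 36.248 uN


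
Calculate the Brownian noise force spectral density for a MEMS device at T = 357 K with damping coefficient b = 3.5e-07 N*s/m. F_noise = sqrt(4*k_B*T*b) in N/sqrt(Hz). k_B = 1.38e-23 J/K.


Step 1: Compute 4 * k_B * T * b
= 4 * 1.38e-23 * 357 * 3.5e-07
= 6.8972e-27 N^2/Hz
Step 2: F_noise = sqrt(6.8972e-27)
F_noise = 8.30e-14 N/sqrt(Hz)


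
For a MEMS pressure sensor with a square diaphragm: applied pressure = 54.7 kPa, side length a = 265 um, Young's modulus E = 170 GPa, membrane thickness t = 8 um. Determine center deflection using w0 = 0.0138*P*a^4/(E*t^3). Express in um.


Step 1: Convert pressure to compatible units (E is in GPa, so P in GPa).
P = 54.7 kPa = 54.7e-6 GPa
Step 2: Compute numerator: 0.0138 * P * a^4.
a^4 = 265^4 = 4931550625
numerator = 0.0138 * 54.7e-6 * 4931550625 = 3.7226e+03
Step 3: Compute denominator: E * t^3 = 170 * 8^3 = 87040
Step 4: w0 = numerator / denominator = 3.7226e+03 / 87040 = 0.0428 um


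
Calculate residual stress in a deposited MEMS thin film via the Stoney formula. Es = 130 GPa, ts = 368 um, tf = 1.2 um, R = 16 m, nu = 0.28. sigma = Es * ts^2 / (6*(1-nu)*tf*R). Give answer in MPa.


Step 1: Compute numerator: Es * ts^2 = 130 * 368^2 = 17605120 (GPa*um^2)
Step 2: Compute denominator (R in um): 6*(1-nu)*tf*R = 6*0.72*1.2*16e6 = 82944000.0 (um^2)
Step 3: sigma (GPa) = 17605120 / 82944000.0 = 2.12253e-01 GPa
Step 4: Convert to MPa (x1000): sigma = 212.3 MPa


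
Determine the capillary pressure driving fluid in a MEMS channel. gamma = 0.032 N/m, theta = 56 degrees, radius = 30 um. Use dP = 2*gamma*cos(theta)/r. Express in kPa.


Step 1: cos(56 deg) = 0.5592
Step 2: Convert r to m: r = 30e-6 m
Step 3: dP = 2 * 0.032 * 0.5592 / 30e-6 = 1193.0 Pa
Step 4: Convert Pa to kPa (divide by 1000).
dP = 1.19 kPa


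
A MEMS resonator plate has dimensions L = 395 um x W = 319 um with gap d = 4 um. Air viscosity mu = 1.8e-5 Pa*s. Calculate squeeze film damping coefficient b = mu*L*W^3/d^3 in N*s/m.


Step 1: Convert to SI.
L = 395e-6 m, W = 319e-6 m, d = 4e-6 m
Step 2: W^3 = (319e-6)^3 = 3.25e-11 m^3
Step 3: d^3 = (4e-6)^3 = 6.40e-17 m^3
Step 4: b = 1.8e-5 * 395e-6 * 3.25e-11 / 6.40e-17
b = 3.61e-03 N*s/m


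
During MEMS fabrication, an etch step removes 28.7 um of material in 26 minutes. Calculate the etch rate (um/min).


Step 1: Etch rate = depth / time
Step 2: rate = 28.7 / 26
rate = 1.104 um/min


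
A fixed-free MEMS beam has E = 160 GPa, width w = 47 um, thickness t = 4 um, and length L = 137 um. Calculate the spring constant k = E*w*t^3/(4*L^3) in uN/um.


Step 1: Convert E to consistent units (1 GPa = 1000 uN/um^2).
E = 160 GPa = 160000 uN/um^2
Step 2: Compute t^3 = 4^3 = 64
Step 3: Compute L^3 = 137^3 = 2571353
Step 4: k = 160000 * 47 * 64 / (4 * 2571353)
k = 46.7925 uN/um


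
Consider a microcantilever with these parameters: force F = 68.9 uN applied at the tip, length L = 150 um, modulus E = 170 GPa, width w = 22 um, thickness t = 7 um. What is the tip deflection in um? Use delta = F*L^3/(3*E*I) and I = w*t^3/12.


Step 1: Calculate the second moment of area.
I = w * t^3 / 12 = 22 * 7^3 / 12 = 628.8333 um^4
Step 2: Convert E to consistent units (1 GPa = 1000 uN/um^2).
E = 170 GPa = 170000 uN/um^2
Step 3: Calculate tip deflection.
delta = F * L^3 / (3 * E * I)
delta = 68.9 * 150^3 / (3 * 170000 * 628.8333)
delta = 0.7251 um


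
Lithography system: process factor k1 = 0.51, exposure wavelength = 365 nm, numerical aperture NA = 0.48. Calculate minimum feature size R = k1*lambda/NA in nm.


Step 1: Identify values: k1 = 0.51, lambda = 365 nm, NA = 0.48
Step 2: R = k1 * lambda / NA
R = 0.51 * 365 / 0.48
R = 387.8 nm


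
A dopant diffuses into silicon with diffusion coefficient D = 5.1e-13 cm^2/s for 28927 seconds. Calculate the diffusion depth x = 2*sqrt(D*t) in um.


Step 1: Compute D*t = 5.1e-13 * 28927 = 1.475277e-08 cm^2
Step 2: sqrt(D*t) = 1.21461e-04 cm
Step 3: x = 2 * 1.21461e-04 cm = 2.42922e-04 cm
Step 4: Convert to um (1 cm = 1e4 um): x = 2.429 um


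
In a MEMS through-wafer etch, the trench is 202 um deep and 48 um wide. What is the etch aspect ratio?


Step 1: AR = depth / width
Step 2: AR = 202 / 48
AR = 4.2


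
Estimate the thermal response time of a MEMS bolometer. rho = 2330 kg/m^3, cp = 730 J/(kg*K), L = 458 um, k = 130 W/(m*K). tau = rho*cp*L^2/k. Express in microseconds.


Step 1: Convert L to m: L = 458e-6 m
Step 2: L^2 = (458e-6)^2 = 2.09764e-07 m^2
Step 3: tau = 2330 * 730 * 2.09764e-07 / 130 = 2.7445199e-03 s
Step 4: Convert to microseconds (multiply by 1e6).
tau = 2744.52 us


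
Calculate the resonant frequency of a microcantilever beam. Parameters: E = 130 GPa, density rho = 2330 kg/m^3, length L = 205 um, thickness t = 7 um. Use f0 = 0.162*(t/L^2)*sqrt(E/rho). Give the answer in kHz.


Step 1: Convert units to SI.
t_SI = 7e-6 m, L_SI = 205e-6 m
Step 2: Calculate sqrt(E/rho).
sqrt(130e9 / 2330) = 7469.54 m/s
Step 3: Compute f0.
f0 = 0.162 * 7e-6 / (205e-6)^2 * 7469.54 = 201557.6 Hz = 201.56 kHz


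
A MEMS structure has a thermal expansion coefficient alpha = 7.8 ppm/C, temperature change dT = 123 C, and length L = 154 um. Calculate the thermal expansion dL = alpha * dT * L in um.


Step 1: Convert CTE: alpha = 7.8 ppm/C = 7.8e-6 /C
Step 2: dL = 7.8e-6 * 123 * 154
dL = 0.1477 um


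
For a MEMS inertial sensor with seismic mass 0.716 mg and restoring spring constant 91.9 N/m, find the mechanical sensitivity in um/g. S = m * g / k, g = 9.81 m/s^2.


Step 1: Convert mass: m = 0.716 mg = 7.16e-07 kg
Step 2: S = m * g / k = 7.16e-07 * 9.81 / 91.9
Step 3: S = 7.64e-08 m/g
Step 4: Convert to um/g: S = 0.076 um/g


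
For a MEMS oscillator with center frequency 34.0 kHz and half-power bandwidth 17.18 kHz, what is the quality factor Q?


Step 1: Q = f0 / bandwidth
Step 2: Q = 34.0 / 17.18
Q = 2.0


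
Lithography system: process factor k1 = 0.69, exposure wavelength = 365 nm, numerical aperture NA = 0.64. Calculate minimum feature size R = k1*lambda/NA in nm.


Step 1: Identify values: k1 = 0.69, lambda = 365 nm, NA = 0.64
Step 2: R = k1 * lambda / NA
R = 0.69 * 365 / 0.64
R = 393.5 nm


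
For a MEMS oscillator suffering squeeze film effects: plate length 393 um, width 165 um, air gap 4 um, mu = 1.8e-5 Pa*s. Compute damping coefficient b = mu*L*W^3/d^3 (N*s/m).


Step 1: Convert to SI.
L = 393e-6 m, W = 165e-6 m, d = 4e-6 m
Step 2: W^3 = (165e-6)^3 = 4.49e-12 m^3
Step 3: d^3 = (4e-6)^3 = 6.40e-17 m^3
Step 4: b = 1.8e-5 * 393e-6 * 4.49e-12 / 6.40e-17
b = 4.97e-04 N*s/m


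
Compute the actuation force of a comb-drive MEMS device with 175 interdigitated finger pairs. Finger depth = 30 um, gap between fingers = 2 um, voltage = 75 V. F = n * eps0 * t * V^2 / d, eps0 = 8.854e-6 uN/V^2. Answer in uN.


Step 1: Parameters: n=175, eps0=8.854e-6 uN/V^2, t=30 um, V=75 V, d=2 um
Step 2: V^2 = 5625
Step 3: F = 175 * 8.854e-6 * 30 * 5625 / 2
F = 130.735 uN


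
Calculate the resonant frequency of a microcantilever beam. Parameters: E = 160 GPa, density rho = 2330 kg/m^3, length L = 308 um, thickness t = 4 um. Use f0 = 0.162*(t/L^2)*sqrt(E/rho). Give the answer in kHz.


Step 1: Convert units to SI.
t_SI = 4e-6 m, L_SI = 308e-6 m
Step 2: Calculate sqrt(E/rho).
sqrt(160e9 / 2330) = 8286.71 m/s
Step 3: Compute f0.
f0 = 0.162 * 4e-6 / (308e-6)^2 * 8286.71 = 56605.1 Hz = 56.61 kHz


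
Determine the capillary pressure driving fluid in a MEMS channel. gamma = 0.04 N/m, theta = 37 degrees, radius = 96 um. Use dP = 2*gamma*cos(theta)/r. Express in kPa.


Step 1: cos(37 deg) = 0.7986
Step 2: Convert r to m: r = 96e-6 m
Step 3: dP = 2 * 0.04 * 0.7986 / 96e-6 = 665.5 Pa
Step 4: Convert Pa to kPa (divide by 1000).
dP = 0.67 kPa


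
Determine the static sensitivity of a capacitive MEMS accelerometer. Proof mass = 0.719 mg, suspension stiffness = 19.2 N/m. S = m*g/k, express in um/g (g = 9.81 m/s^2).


Step 1: Convert mass: m = 0.719 mg = 7.19e-07 kg
Step 2: S = m * g / k = 7.19e-07 * 9.81 / 19.2
Step 3: S = 3.67e-07 m/g
Step 4: Convert to um/g: S = 0.367 um/g


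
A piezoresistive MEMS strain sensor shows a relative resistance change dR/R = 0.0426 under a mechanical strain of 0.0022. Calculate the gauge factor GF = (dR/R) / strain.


Step 1: Identify values.
dR/R = 0.0426, strain = 0.0022
Step 2: GF = (dR/R) / strain = 0.0426 / 0.0022
GF = 19.4


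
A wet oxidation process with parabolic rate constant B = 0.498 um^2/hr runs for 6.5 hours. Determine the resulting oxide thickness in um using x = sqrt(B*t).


Step 1: Compute B*t = 0.498 * 6.5 = 3.237
Step 2: x = sqrt(3.237)
x = 1.799 um


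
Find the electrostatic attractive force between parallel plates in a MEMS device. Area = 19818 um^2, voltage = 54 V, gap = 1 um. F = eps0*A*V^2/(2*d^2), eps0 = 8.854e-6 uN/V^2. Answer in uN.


Step 1: Identify parameters.
eps0 = 8.854e-6 uN/V^2, A = 19818 um^2, V = 54 V, d = 1 um
Step 2: Compute V^2 = 54^2 = 2916
Step 3: Compute d^2 = 1^2 = 1
Step 4: F = 0.5 * 8.854e-6 * 19818 * 2916 / 1
F = 255.833 uN


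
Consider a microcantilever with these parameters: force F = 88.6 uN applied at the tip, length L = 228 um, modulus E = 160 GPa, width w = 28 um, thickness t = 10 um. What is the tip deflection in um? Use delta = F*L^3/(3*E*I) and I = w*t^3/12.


Step 1: Calculate the second moment of area.
I = w * t^3 / 12 = 28 * 10^3 / 12 = 2333.3333 um^4
Step 2: Convert E to consistent units (1 GPa = 1000 uN/um^2).
E = 160 GPa = 160000 uN/um^2
Step 3: Calculate tip deflection.
delta = F * L^3 / (3 * E * I)
delta = 88.6 * 228^3 / (3 * 160000 * 2333.3333)
delta = 0.9376 um


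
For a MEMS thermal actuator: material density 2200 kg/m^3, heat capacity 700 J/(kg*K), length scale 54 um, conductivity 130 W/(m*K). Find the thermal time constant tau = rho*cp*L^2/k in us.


Step 1: Convert L to m: L = 54e-6 m
Step 2: L^2 = (54e-6)^2 = 2.916e-09 m^2
Step 3: tau = 2200 * 700 * 2.916e-09 / 130 = 3.454338e-05 s
Step 4: Convert to microseconds (multiply by 1e6).
tau = 34.543 us


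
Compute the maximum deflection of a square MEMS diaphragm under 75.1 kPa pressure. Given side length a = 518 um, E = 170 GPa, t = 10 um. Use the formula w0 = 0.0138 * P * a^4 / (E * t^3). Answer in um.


Step 1: Convert pressure to compatible units (E is in GPa, so P in GPa).
P = 75.1 kPa = 75.1e-6 GPa
Step 2: Compute numerator: 0.0138 * P * a^4.
a^4 = 518^4 = 71997768976
numerator = 0.0138 * 75.1e-6 * 71997768976 = 7.4617e+04
Step 3: Compute denominator: E * t^3 = 170 * 10^3 = 170000
Step 4: w0 = numerator / denominator = 7.4617e+04 / 170000 = 0.4389 um


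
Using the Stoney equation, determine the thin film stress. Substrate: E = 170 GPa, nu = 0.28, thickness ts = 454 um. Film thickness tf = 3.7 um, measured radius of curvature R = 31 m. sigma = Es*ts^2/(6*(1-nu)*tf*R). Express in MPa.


Step 1: Compute numerator: Es * ts^2 = 170 * 454^2 = 35039720 (GPa*um^2)
Step 2: Compute denominator (R in um): 6*(1-nu)*tf*R = 6*0.72*3.7*31e6 = 495504000.0 (um^2)
Step 3: sigma (GPa) = 35039720 / 495504000.0 = 7.0715e-02 GPa
Step 4: Convert to MPa (x1000): sigma = 70.7 MPa


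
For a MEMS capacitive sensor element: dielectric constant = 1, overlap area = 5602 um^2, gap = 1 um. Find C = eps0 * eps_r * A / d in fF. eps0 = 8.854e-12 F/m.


Step 1: Convert area to m^2: A = 5602e-12 m^2
Step 2: Convert gap to m: d = 1e-6 m
Step 3: C = eps0 * eps_r * A / d
C = 8.854e-12 * 1 * 5602e-12 / 1e-6
Step 4: Convert to fF (multiply by 1e15).
C = 49.6 fF


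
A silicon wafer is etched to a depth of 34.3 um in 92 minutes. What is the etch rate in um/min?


Step 1: Etch rate = depth / time
Step 2: rate = 34.3 / 92
rate = 0.373 um/min


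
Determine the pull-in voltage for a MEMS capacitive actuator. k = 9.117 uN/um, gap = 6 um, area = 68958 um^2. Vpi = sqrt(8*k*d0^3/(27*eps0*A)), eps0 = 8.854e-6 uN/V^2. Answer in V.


Step 1: Compute numerator: 8 * k * d0^3 = 8 * 9.117 * 6^3 = 15754.176
Step 2: Compute denominator: 27 * eps0 * A = 27 * 8.854e-6 * 68958 = 16.484962
Step 3: Vpi = sqrt(15754.176 / 16.484962)
Vpi = 30.91 V


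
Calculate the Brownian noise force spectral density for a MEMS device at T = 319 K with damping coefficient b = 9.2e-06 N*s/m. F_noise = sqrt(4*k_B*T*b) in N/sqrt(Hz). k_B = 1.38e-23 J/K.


Step 1: Compute 4 * k_B * T * b
= 4 * 1.38e-23 * 319 * 9.2e-06
= 1.6200e-25 N^2/Hz
Step 2: F_noise = sqrt(1.6200e-25)
F_noise = 4.02e-13 N/sqrt(Hz)


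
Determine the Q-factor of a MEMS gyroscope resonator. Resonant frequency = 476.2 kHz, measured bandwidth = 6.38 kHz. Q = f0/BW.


Step 1: Q = f0 / bandwidth
Step 2: Q = 476.2 / 6.38
Q = 74.6


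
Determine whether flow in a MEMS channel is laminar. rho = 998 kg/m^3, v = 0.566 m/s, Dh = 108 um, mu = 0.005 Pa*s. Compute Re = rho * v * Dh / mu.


Step 1: Convert Dh to meters: Dh = 108e-6 m
Step 2: Re = rho * v * Dh / mu
Re = 998 * 0.566 * 108e-6 / 0.005
Re = 12.201
Since Re = 12.201 is below ~2300, the flow is laminar.


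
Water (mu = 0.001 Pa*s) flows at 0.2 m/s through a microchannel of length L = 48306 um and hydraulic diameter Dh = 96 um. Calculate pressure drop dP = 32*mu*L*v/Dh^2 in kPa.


Step 1: Convert to SI: L = 48306e-6 m, Dh = 96e-6 m
Step 2: dP = 32 * 0.001 * 48306e-6 * 0.2 / (96e-6)^2
Step 3: dP = 33545.83 Pa
Step 4: Convert to kPa: dP = 33.55 kPa


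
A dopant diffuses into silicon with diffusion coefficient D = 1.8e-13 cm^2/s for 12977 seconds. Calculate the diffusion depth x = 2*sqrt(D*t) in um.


Step 1: Compute D*t = 1.8e-13 * 12977 = 2.33586e-09 cm^2
Step 2: sqrt(D*t) = 4.8331e-05 cm
Step 3: x = 2 * 4.8331e-05 cm = 9.6662e-05 cm
Step 4: Convert to um (1 cm = 1e4 um): x = 0.967 um


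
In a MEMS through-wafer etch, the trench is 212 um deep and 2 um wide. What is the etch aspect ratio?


Step 1: AR = depth / width
Step 2: AR = 212 / 2
AR = 106.0


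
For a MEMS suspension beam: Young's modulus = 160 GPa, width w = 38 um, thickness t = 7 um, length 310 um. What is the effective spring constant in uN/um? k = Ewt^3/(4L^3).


Step 1: Convert E to consistent units (1 GPa = 1000 uN/um^2).
E = 160 GPa = 160000 uN/um^2
Step 2: Compute t^3 = 7^3 = 343
Step 3: Compute L^3 = 310^3 = 29791000
Step 4: k = 160000 * 38 * 343 / (4 * 29791000)
k = 17.5006 uN/um


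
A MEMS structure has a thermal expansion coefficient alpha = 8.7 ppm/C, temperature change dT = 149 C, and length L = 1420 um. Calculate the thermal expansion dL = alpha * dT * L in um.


Step 1: Convert CTE: alpha = 8.7 ppm/C = 8.7e-6 /C
Step 2: dL = 8.7e-6 * 149 * 1420
dL = 1.8407 um


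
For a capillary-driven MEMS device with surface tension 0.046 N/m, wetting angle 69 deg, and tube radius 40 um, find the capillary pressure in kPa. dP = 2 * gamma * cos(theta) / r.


Step 1: cos(69 deg) = 0.3584
Step 2: Convert r to m: r = 40e-6 m
Step 3: dP = 2 * 0.046 * 0.3584 / 40e-6 = 824.3 Pa
Step 4: Convert Pa to kPa (divide by 1000).
dP = 0.82 kPa


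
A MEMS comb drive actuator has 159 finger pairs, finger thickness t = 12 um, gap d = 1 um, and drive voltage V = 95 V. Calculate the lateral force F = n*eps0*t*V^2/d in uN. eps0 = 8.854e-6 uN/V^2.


Step 1: Parameters: n=159, eps0=8.854e-6 uN/V^2, t=12 um, V=95 V, d=1 um
Step 2: V^2 = 9025
Step 3: F = 159 * 8.854e-6 * 12 * 9025 / 1
F = 152.463 uN


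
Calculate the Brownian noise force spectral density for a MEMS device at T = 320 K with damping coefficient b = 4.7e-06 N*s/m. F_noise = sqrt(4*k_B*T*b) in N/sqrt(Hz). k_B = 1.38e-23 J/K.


Step 1: Compute 4 * k_B * T * b
= 4 * 1.38e-23 * 320 * 4.7e-06
= 8.3021e-26 N^2/Hz
Step 2: F_noise = sqrt(8.3021e-26)
F_noise = 2.88e-13 N/sqrt(Hz)


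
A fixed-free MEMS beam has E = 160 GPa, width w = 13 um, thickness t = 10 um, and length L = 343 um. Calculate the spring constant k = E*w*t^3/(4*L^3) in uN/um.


Step 1: Convert E to consistent units (1 GPa = 1000 uN/um^2).
E = 160 GPa = 160000 uN/um^2
Step 2: Compute t^3 = 10^3 = 1000
Step 3: Compute L^3 = 343^3 = 40353607
Step 4: k = 160000 * 13 * 1000 / (4 * 40353607)
k = 12.8861 uN/um


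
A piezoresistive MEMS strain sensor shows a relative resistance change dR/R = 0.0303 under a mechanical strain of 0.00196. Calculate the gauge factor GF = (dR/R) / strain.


Step 1: Identify values.
dR/R = 0.0303, strain = 0.00196
Step 2: GF = (dR/R) / strain = 0.0303 / 0.00196
GF = 15.5


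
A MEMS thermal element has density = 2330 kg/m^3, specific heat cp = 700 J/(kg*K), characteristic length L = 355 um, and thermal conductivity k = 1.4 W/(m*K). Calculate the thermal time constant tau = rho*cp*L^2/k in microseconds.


Step 1: Convert L to m: L = 355e-6 m
Step 2: L^2 = (355e-6)^2 = 1.26025e-07 m^2
Step 3: tau = 2330 * 700 * 1.26025e-07 / 1.4 = 1.46819125e-01 s
Step 4: Convert to microseconds (multiply by 1e6).
tau = 146819.125 us


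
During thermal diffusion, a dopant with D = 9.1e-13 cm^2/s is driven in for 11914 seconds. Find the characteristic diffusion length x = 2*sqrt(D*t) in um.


Step 1: Compute D*t = 9.1e-13 * 11914 = 1.084174e-08 cm^2
Step 2: sqrt(D*t) = 1.04124e-04 cm
Step 3: x = 2 * 1.04124e-04 cm = 2.08248e-04 cm
Step 4: Convert to um (1 cm = 1e4 um): x = 2.082 um


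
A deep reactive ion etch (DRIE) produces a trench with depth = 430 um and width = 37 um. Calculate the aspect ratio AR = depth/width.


Step 1: AR = depth / width
Step 2: AR = 430 / 37
AR = 11.6


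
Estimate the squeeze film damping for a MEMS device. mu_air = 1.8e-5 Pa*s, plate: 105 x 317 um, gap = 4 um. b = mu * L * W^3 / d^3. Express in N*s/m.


Step 1: Convert to SI.
L = 105e-6 m, W = 317e-6 m, d = 4e-6 m
Step 2: W^3 = (317e-6)^3 = 3.19e-11 m^3
Step 3: d^3 = (4e-6)^3 = 6.40e-17 m^3
Step 4: b = 1.8e-5 * 105e-6 * 3.19e-11 / 6.40e-17
b = 9.41e-04 N*s/m


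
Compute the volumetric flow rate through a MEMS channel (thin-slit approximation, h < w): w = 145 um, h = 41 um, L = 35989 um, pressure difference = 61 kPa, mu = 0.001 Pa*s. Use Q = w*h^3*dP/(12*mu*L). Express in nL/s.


Step 1: Convert all dimensions to SI (meters).
w = 145e-6 m, h = 41e-6 m, L = 35989e-6 m, dP = 61e3 Pa
Step 2: Q = w * h^3 * dP / (12 * mu * L)
Q = 145e-6 * (41e-6)^3 * 61e3 / (12 * 0.001 * 35989e-6) = 1.41155688e-09 m^3/s
Step 3: Convert Q from m^3/s to nL/s (1 m^3 = 1e12 nL, so multiply by 1e12).
Q = 1411.557 nL/s


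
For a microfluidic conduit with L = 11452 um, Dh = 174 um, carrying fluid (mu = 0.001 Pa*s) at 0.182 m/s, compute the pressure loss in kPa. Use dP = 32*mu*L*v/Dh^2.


Step 1: Convert to SI: L = 11452e-6 m, Dh = 174e-6 m
Step 2: dP = 32 * 0.001 * 11452e-6 * 0.182 / (174e-6)^2
Step 3: dP = 2202.95 Pa
Step 4: Convert to kPa: dP = 2.2 kPa


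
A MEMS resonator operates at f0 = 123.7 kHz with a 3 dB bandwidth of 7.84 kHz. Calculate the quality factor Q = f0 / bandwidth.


Step 1: Q = f0 / bandwidth
Step 2: Q = 123.7 / 7.84
Q = 15.8


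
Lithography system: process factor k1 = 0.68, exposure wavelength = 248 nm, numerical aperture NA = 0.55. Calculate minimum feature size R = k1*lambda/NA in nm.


Step 1: Identify values: k1 = 0.68, lambda = 248 nm, NA = 0.55
Step 2: R = k1 * lambda / NA
R = 0.68 * 248 / 0.55
R = 306.6 nm


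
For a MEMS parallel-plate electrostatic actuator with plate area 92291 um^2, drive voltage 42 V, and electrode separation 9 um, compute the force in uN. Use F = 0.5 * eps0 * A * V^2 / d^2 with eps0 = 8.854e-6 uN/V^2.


Step 1: Identify parameters.
eps0 = 8.854e-6 uN/V^2, A = 92291 um^2, V = 42 V, d = 9 um
Step 2: Compute V^2 = 42^2 = 1764
Step 3: Compute d^2 = 9^2 = 81
Step 4: F = 0.5 * 8.854e-6 * 92291 * 1764 / 81
F = 8.898 uN


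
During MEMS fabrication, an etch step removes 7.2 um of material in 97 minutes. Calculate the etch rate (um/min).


Step 1: Etch rate = depth / time
Step 2: rate = 7.2 / 97
rate = 0.074 um/min


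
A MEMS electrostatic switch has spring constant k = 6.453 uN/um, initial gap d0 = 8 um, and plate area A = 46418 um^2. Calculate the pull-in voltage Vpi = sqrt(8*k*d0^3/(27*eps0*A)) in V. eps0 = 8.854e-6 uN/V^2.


Step 1: Compute numerator: 8 * k * d0^3 = 8 * 6.453 * 8^3 = 26431.488
Step 2: Compute denominator: 27 * eps0 * A = 27 * 8.854e-6 * 46418 = 11.096594
Step 3: Vpi = sqrt(26431.488 / 11.096594)
Vpi = 48.81 V


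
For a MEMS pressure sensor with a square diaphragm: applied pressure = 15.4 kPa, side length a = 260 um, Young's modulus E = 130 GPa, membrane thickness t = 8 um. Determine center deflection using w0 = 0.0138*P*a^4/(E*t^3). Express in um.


Step 1: Convert pressure to compatible units (E is in GPa, so P in GPa).
P = 15.4 kPa = 15.4e-6 GPa
Step 2: Compute numerator: 0.0138 * P * a^4.
a^4 = 260^4 = 4569760000
numerator = 0.0138 * 15.4e-6 * 4569760000 = 9.7117e+02
Step 3: Compute denominator: E * t^3 = 130 * 8^3 = 66560
Step 4: w0 = numerator / denominator = 9.7117e+02 / 66560 = 0.0146 um


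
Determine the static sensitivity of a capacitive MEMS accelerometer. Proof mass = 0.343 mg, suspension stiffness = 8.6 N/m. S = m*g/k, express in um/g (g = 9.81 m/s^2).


Step 1: Convert mass: m = 0.343 mg = 3.43e-07 kg
Step 2: S = m * g / k = 3.43e-07 * 9.81 / 8.6
Step 3: S = 3.91e-07 m/g
Step 4: Convert to um/g: S = 0.391 um/g


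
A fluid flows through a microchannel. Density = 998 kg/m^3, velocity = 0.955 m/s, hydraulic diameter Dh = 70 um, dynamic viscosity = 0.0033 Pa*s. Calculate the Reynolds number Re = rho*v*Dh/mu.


Step 1: Convert Dh to meters: Dh = 70e-6 m
Step 2: Re = rho * v * Dh / mu
Re = 998 * 0.955 * 70e-6 / 0.0033
Re = 20.217


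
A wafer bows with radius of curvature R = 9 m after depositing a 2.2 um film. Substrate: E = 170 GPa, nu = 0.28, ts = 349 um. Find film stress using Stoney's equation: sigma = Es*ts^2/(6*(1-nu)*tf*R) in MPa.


Step 1: Compute numerator: Es * ts^2 = 170 * 349^2 = 20706170 (GPa*um^2)
Step 2: Compute denominator (R in um): 6*(1-nu)*tf*R = 6*0.72*2.2*9e6 = 85536000.0 (um^2)
Step 3: sigma (GPa) = 20706170 / 85536000.0 = 2.42076e-01 GPa
Step 4: Convert to MPa (x1000): sigma = 242.1 MPa


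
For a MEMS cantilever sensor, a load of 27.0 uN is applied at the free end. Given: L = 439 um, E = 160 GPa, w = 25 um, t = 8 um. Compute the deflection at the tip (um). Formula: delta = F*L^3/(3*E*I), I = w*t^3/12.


Step 1: Calculate the second moment of area.
I = w * t^3 / 12 = 25 * 8^3 / 12 = 1066.6667 um^4
Step 2: Convert E to consistent units (1 GPa = 1000 uN/um^2).
E = 160 GPa = 160000 uN/um^2
Step 3: Calculate tip deflection.
delta = F * L^3 / (3 * E * I)
delta = 27.0 * 439^3 / (3 * 160000 * 1066.6667)
delta = 4.4616 um


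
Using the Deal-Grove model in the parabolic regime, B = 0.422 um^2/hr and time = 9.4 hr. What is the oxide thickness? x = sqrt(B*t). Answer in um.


Step 1: Compute B*t = 0.422 * 9.4 = 3.9668
Step 2: x = sqrt(3.9668)
x = 1.992 um


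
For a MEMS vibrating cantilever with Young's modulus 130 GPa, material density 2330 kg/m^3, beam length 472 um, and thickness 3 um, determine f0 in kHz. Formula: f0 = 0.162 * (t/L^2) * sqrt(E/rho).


Step 1: Convert units to SI.
t_SI = 3e-6 m, L_SI = 472e-6 m
Step 2: Calculate sqrt(E/rho).
sqrt(130e9 / 2330) = 7469.54 m/s
Step 3: Compute f0.
f0 = 0.162 * 3e-6 / (472e-6)^2 * 7469.54 = 16294.7 Hz = 16.29 kHz


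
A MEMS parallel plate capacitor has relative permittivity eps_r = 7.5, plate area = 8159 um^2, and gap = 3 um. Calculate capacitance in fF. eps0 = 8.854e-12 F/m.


Step 1: Convert area to m^2: A = 8159e-12 m^2
Step 2: Convert gap to m: d = 3e-6 m
Step 3: C = eps0 * eps_r * A / d
C = 8.854e-12 * 7.5 * 8159e-12 / 3e-6
Step 4: Convert to fF (multiply by 1e15).
C = 180.6 fF


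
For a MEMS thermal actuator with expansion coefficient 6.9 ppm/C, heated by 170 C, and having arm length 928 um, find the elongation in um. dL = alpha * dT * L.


Step 1: Convert CTE: alpha = 6.9 ppm/C = 6.9e-6 /C
Step 2: dL = 6.9e-6 * 170 * 928
dL = 1.0885 um


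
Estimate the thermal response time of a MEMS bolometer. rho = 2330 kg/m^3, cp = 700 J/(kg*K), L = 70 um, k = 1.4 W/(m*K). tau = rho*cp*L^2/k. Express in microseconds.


Step 1: Convert L to m: L = 70e-6 m
Step 2: L^2 = (70e-6)^2 = 4.9e-09 m^2
Step 3: tau = 2330 * 700 * 4.9e-09 / 1.4 = 5.7085e-03 s
Step 4: Convert to microseconds (multiply by 1e6).
tau = 5708.5 us


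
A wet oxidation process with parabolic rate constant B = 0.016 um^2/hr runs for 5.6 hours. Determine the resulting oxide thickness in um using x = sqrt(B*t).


Step 1: Compute B*t = 0.016 * 5.6 = 0.0896
Step 2: x = sqrt(0.0896)
x = 0.299 um


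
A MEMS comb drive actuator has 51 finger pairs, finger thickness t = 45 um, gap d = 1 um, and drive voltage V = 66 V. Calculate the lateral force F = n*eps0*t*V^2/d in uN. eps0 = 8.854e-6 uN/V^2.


Step 1: Parameters: n=51, eps0=8.854e-6 uN/V^2, t=45 um, V=66 V, d=1 um
Step 2: V^2 = 4356
Step 3: F = 51 * 8.854e-6 * 45 * 4356 / 1
F = 88.514 uN


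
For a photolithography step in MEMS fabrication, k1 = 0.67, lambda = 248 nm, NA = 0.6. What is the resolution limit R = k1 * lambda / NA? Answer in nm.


Step 1: Identify values: k1 = 0.67, lambda = 248 nm, NA = 0.6
Step 2: R = k1 * lambda / NA
R = 0.67 * 248 / 0.6
R = 276.9 nm


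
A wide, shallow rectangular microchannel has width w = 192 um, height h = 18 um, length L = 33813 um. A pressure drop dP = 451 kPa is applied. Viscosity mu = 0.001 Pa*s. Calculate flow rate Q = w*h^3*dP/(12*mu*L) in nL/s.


Step 1: Convert all dimensions to SI (meters).
w = 192e-6 m, h = 18e-6 m, L = 33813e-6 m, dP = 451e3 Pa
Step 2: Q = w * h^3 * dP / (12 * mu * L)
Q = 192e-6 * (18e-6)^3 * 451e3 / (12 * 0.001 * 33813e-6) = 1.24460154e-09 m^3/s
Step 3: Convert Q from m^3/s to nL/s (1 m^3 = 1e12 nL, so multiply by 1e12).
Q = 1244.602 nL/s


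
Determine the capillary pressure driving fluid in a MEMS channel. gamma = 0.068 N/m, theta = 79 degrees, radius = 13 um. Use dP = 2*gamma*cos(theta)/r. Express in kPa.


Step 1: cos(79 deg) = 0.1908
Step 2: Convert r to m: r = 13e-6 m
Step 3: dP = 2 * 0.068 * 0.1908 / 13e-6 = 1996.1 Pa
Step 4: Convert Pa to kPa (divide by 1000).
dP = 2.0 kPa


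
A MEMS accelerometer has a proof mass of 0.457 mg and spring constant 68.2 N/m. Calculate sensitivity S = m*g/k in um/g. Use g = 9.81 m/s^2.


Step 1: Convert mass: m = 0.457 mg = 4.57e-07 kg
Step 2: S = m * g / k = 4.57e-07 * 9.81 / 68.2
Step 3: S = 6.57e-08 m/g
Step 4: Convert to um/g: S = 0.066 um/g


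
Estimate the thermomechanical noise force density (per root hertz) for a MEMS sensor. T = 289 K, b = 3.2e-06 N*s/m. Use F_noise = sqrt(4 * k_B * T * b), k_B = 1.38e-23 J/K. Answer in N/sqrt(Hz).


Step 1: Compute 4 * k_B * T * b
= 4 * 1.38e-23 * 289 * 3.2e-06
= 5.1049e-26 N^2/Hz
Step 2: F_noise = sqrt(5.1049e-26)
F_noise = 2.26e-13 N/sqrt(Hz)


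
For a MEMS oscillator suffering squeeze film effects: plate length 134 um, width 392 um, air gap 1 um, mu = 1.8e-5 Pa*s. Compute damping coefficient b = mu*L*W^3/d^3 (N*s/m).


Step 1: Convert to SI.
L = 134e-6 m, W = 392e-6 m, d = 1e-6 m
Step 2: W^3 = (392e-6)^3 = 6.02e-11 m^3
Step 3: d^3 = (1e-6)^3 = 1.00e-18 m^3
Step 4: b = 1.8e-5 * 134e-6 * 6.02e-11 / 1.00e-18
b = 1.45e-01 N*s/m


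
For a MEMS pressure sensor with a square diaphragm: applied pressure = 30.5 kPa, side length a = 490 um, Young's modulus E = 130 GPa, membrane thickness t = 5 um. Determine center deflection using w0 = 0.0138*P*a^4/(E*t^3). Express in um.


Step 1: Convert pressure to compatible units (E is in GPa, so P in GPa).
P = 30.5 kPa = 30.5e-6 GPa
Step 2: Compute numerator: 0.0138 * P * a^4.
a^4 = 490^4 = 57648010000
numerator = 0.0138 * 30.5e-6 * 57648010000 = 2.426405e+04
Step 3: Compute denominator: E * t^3 = 130 * 5^3 = 16250
Step 4: w0 = numerator / denominator = 2.426405e+04 / 16250 = 1.4932 um


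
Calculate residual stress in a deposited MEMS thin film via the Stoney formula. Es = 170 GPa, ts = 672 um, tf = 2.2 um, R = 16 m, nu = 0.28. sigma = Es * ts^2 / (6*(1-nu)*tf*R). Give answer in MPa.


Step 1: Compute numerator: Es * ts^2 = 170 * 672^2 = 76769280 (GPa*um^2)
Step 2: Compute denominator (R in um): 6*(1-nu)*tf*R = 6*0.72*2.2*16e6 = 152064000.0 (um^2)
Step 3: sigma (GPa) = 76769280 / 152064000.0 = 5.04848e-01 GPa
Step 4: Convert to MPa (x1000): sigma = 504.8 MPa


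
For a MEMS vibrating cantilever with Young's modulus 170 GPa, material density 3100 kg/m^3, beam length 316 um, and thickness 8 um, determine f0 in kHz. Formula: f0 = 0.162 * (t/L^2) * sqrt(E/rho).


Step 1: Convert units to SI.
t_SI = 8e-6 m, L_SI = 316e-6 m
Step 2: Calculate sqrt(E/rho).
sqrt(170e9 / 3100) = 7405.32 m/s
Step 3: Compute f0.
f0 = 0.162 * 8e-6 / (316e-6)^2 * 7405.32 = 96111.3 Hz = 96.11 kHz


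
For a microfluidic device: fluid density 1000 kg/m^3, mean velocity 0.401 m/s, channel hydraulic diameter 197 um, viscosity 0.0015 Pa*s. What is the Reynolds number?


Step 1: Convert Dh to meters: Dh = 197e-6 m
Step 2: Re = rho * v * Dh / mu
Re = 1000 * 0.401 * 197e-6 / 0.0015
Re = 52.665


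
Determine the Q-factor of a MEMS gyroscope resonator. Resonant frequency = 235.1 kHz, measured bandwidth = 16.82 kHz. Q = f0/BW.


Step 1: Q = f0 / bandwidth
Step 2: Q = 235.1 / 16.82
Q = 14.0


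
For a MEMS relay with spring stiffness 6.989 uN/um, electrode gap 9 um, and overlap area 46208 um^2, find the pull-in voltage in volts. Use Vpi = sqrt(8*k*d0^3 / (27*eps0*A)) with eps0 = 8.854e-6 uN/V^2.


Step 1: Compute numerator: 8 * k * d0^3 = 8 * 6.989 * 9^3 = 40759.848
Step 2: Compute denominator: 27 * eps0 * A = 27 * 8.854e-6 * 46208 = 11.046392
Step 3: Vpi = sqrt(40759.848 / 11.046392)
Vpi = 60.74 V


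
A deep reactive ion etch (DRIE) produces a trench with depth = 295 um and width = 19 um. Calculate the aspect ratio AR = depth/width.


Step 1: AR = depth / width
Step 2: AR = 295 / 19
AR = 15.5


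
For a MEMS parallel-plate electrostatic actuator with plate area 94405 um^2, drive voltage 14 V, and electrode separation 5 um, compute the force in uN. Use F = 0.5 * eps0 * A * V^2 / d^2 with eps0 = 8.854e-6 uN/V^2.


Step 1: Identify parameters.
eps0 = 8.854e-6 uN/V^2, A = 94405 um^2, V = 14 V, d = 5 um
Step 2: Compute V^2 = 14^2 = 196
Step 3: Compute d^2 = 5^2 = 25
Step 4: F = 0.5 * 8.854e-6 * 94405 * 196 / 25
F = 3.277 uN


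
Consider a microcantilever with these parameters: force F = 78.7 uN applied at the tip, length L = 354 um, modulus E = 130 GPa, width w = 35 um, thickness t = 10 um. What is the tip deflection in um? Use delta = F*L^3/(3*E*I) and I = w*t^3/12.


Step 1: Calculate the second moment of area.
I = w * t^3 / 12 = 35 * 10^3 / 12 = 2916.6667 um^4
Step 2: Convert E to consistent units (1 GPa = 1000 uN/um^2).
E = 130 GPa = 130000 uN/um^2
Step 3: Calculate tip deflection.
delta = F * L^3 / (3 * E * I)
delta = 78.7 * 354^3 / (3 * 130000 * 2916.6667)
delta = 3.0693 um


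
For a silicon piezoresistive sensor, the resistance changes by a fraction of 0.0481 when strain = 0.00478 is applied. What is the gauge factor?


Step 1: Identify values.
dR/R = 0.0481, strain = 0.00478
Step 2: GF = (dR/R) / strain = 0.0481 / 0.00478
GF = 10.1


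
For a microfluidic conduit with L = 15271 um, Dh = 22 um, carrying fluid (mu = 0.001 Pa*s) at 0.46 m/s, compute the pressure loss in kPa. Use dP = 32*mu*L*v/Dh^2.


Step 1: Convert to SI: L = 15271e-6 m, Dh = 22e-6 m
Step 2: dP = 32 * 0.001 * 15271e-6 * 0.46 / (22e-6)^2
Step 3: dP = 464440.33 Pa
Step 4: Convert to kPa: dP = 464.44 kPa
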